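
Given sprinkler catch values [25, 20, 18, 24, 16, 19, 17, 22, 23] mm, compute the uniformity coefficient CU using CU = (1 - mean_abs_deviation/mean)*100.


mean = 20.444444 mm
MAD = 2.716049 mm
CU = (1 - 2.716049/20.444444)*100

86.7150 %


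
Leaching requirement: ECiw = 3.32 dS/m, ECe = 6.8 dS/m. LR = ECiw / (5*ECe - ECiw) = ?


LR = ECiw / (5*ECe - ECiw)
LR = 3.32 / (5*6.8 - 3.32)
LR = 3.32 / 30.6800

0.1082


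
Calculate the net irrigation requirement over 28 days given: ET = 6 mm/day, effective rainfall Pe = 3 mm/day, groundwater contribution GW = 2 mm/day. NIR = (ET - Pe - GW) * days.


Daily deficit = ET - Pe - GW = 6 - 3 - 2 = 1 mm/day
NIR = 1 * 28 = 28 mm

28.0000 mm


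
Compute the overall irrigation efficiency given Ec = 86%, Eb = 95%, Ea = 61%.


Ec = 0.86, Eb = 0.95, Ea = 0.61
E = 0.86 * 0.95 * 0.61 * 100 = 49.8370%

49.8370 %


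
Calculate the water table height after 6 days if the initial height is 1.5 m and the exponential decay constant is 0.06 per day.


m = m0 * exp(-k*t)
m = 1.5 * exp(-0.06 * 6)
m = 1.5 * exp(-0.3600)

1.0465 m


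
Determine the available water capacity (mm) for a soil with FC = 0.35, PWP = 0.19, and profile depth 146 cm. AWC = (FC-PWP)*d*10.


AWC = (FC - PWP) * d * 10
AWC = (0.35 - 0.19) * 146 * 10
AWC = 0.1600 * 146 * 10

233.6000 mm


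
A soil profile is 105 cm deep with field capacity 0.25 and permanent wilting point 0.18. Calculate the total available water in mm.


AWC = (FC - PWP) * d * 10
AWC = (0.25 - 0.18) * 105 * 10
AWC = 0.0700 * 105 * 10

73.5000 mm


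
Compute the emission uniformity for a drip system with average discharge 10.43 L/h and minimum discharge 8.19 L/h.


EU = (q_min/q_avg)*100 = (8.19/10.43)*100 = 78.5235%

78.5235 %


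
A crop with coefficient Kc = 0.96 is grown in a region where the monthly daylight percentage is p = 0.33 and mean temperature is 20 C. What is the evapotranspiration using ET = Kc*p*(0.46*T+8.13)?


ET = Kc * p * (0.46*T + 8.13)
ET = 0.96 * 0.33 * (0.46*20 + 8.13)
ET = 0.96 * 0.33 * 17.3300

5.4901 mm/day


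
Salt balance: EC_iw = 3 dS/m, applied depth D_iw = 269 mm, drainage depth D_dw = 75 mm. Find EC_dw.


EC_dw = EC_iw * D_iw / D_dw
EC_dw = 3 * 269 / 75
EC_dw = 807 / 75

10.7600 dS/m


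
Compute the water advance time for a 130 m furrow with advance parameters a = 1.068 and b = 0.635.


t = (L/a)^(1/b)
t = (130/1.068)^(1/0.635)
t = 121.722846^(1/0.635)

1923.3156 min


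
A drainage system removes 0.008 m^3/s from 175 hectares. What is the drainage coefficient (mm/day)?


DC = Q * 86400 / (A * 10000) * 1000
DC = 0.008 * 86400 / (175 * 10000) * 1000
DC = 691200.0000 / 1750000

0.3950 mm/day


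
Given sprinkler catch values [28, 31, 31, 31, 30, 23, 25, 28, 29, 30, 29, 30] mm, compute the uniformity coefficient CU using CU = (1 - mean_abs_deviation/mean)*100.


mean = 28.750000 mm
MAD = 1.833333 mm
CU = (1 - 1.833333/28.750000)*100

93.6232 %


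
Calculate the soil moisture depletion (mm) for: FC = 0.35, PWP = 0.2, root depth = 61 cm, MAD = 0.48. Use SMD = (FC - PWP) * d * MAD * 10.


SMD = (FC - PWP) * d * MAD * 10
SMD = (0.35 - 0.2) * 61 * 0.48 * 10
SMD = 0.1500 * 61 * 0.48 * 10

43.9200 mm


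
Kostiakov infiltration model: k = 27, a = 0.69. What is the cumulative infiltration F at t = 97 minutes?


F = k * t^a = 27 * 97^0.69
F = 27 * 23.489431

634.2146 mm


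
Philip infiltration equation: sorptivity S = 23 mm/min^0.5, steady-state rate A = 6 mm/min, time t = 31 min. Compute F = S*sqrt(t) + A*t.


F = S*sqrt(t) + A*t
F = 23*sqrt(31) + 6*31
F = 23*5.567764 + 186

314.0586 mm


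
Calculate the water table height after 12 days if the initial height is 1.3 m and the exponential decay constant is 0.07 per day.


m = m0 * exp(-k*t)
m = 1.3 * exp(-0.07 * 12)
m = 1.3 * exp(-0.8400)

0.5612 m


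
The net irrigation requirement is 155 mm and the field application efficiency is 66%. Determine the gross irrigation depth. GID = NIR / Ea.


Ea = 66% = 0.66
GID = NIR / Ea = 155 / 0.66 = 234.8485 mm

234.8485 mm


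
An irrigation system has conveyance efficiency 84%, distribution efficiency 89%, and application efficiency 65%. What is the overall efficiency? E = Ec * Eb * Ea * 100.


Ec = 0.84, Eb = 0.89, Ea = 0.65
E = 0.84 * 0.89 * 0.65 * 100 = 48.5940%

48.5940 %


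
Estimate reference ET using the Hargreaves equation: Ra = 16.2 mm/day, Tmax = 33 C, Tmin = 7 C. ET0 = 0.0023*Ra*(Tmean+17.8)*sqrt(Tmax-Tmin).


Tmean = (Tmax + Tmin)/2 = (33 + 7)/2 = 20.0
ET0 = 0.0023 * 16.2 * (20.0 + 17.8) * sqrt(33 - 7)
ET0 = 0.0023 * 16.2 * 37.8 * 5.099020

7.1816 mm/day


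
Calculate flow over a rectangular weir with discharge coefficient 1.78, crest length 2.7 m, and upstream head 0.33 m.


Q = C * L * H^(3/2) = 1.78 * 2.7 * 0.33^1.5 = 1.78 * 2.7 * 0.189571

0.9111 m^3/s


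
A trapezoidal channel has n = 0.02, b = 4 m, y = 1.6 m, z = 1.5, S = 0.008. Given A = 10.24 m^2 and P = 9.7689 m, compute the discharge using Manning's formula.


R = A/P = 10.24/9.7689 = 1.048224
Q = (1/0.02) * 10.24 * 1.048224^(2/3) * 0.008^0.5

47.2554 m^3/s


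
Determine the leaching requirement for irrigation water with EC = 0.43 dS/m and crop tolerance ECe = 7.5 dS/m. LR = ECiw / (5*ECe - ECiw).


LR = ECiw / (5*ECe - ECiw)
LR = 0.43 / (5*7.5 - 0.43)
LR = 0.43 / 37.0700

0.0116


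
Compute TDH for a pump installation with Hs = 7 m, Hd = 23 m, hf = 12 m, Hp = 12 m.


TDH = Hs + Hd + hf + Hp = 7 + 23 + 12 + 12 = 54

54 m


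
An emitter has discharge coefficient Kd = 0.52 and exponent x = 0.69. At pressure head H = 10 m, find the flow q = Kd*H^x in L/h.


q = Kd * H^x = 0.52 * 10^0.69 = 0.52 * 4.897788

2.5468 L/h


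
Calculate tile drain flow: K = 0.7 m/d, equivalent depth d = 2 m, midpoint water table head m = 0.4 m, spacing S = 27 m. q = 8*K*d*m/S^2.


q = 8*K*d*m/S^2
q = 8*0.7*2*0.4/27^2
q = 4.4800 / 729

0.0061 m/d


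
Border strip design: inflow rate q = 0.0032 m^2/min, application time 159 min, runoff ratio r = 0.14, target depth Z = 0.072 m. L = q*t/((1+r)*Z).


L = q*t/((1+r)*Z)
L = 0.0032*159/((1+0.14)*0.072)
L = 0.5088/0.08208

6.1988 m


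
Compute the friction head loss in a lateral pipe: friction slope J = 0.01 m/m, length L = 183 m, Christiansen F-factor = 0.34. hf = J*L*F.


hf = J * L * F = 0.01 * 183 * 0.34 = 0.6222 m

0.6222 m


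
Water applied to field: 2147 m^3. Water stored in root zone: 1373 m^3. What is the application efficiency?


Ea = V_root / V_field * 100 = 1373 / 2147 * 100 = 63.9497%

63.9497 %


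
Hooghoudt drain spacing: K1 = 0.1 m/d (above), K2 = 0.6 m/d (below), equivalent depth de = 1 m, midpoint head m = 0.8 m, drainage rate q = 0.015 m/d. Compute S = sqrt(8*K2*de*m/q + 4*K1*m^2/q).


S^2 = 8*K2*de*m/q + 4*K1*m^2/q
S^2 = 8*0.6*1*0.8/0.015 + 4*0.1*0.8^2/0.015
S = sqrt(273.0667)

16.5247 m


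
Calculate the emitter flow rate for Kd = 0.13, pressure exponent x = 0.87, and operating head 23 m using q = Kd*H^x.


q = Kd * H^x = 0.13 * 23^0.87 = 0.13 * 15.300415

1.9891 L/h


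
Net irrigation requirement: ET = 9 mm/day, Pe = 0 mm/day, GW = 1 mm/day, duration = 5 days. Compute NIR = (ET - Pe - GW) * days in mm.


Daily deficit = ET - Pe - GW = 9 - 0 - 1 = 8 mm/day
NIR = 8 * 5 = 40 mm

40.0000 mm


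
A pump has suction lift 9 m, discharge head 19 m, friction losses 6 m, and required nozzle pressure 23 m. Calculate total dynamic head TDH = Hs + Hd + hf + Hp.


TDH = Hs + Hd + hf + Hp = 9 + 19 + 6 + 23 = 57

57 m


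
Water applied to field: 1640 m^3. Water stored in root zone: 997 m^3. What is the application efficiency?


Ea = V_root / V_field * 100 = 997 / 1640 * 100 = 60.7927%

60.7927 %


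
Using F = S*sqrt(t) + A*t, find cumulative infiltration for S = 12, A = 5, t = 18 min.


F = S*sqrt(t) + A*t
F = 12*sqrt(18) + 5*18
F = 12*4.242641 + 90

140.9117 mm


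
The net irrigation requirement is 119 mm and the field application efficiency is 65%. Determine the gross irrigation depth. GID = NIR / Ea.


Ea = 65% = 0.65
GID = NIR / Ea = 119 / 0.65 = 183.0769 mm

183.0769 mm


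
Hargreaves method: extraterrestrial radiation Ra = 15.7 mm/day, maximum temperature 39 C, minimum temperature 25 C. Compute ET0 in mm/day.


Tmean = (Tmax + Tmin)/2 = (39 + 25)/2 = 32.0
ET0 = 0.0023 * 15.7 * (32.0 + 17.8) * sqrt(39 - 25)
ET0 = 0.0023 * 15.7 * 49.8 * 3.741657

6.7285 mm/day


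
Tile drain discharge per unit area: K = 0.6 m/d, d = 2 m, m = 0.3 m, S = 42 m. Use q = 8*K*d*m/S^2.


q = 8*K*d*m/S^2
q = 8*0.6*2*0.3/42^2
q = 2.8800 / 1764

0.0016 m/d


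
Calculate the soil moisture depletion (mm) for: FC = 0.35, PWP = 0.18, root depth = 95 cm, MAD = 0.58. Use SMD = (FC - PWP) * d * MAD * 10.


SMD = (FC - PWP) * d * MAD * 10
SMD = (0.35 - 0.18) * 95 * 0.58 * 10
SMD = 0.1700 * 95 * 0.58 * 10

93.6700 mm


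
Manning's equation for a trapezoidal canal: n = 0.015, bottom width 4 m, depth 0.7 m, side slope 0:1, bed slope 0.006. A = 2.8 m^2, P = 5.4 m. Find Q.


R = A/P = 2.8/5.4 = 0.518519
Q = (1/0.015) * 2.8 * 0.518519^(2/3) * 0.006^0.5

9.3322 m^3/s


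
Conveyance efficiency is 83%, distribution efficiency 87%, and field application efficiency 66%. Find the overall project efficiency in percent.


Ec = 0.83, Eb = 0.87, Ea = 0.66
E = 0.83 * 0.87 * 0.66 * 100 = 47.6586%

47.6586 %


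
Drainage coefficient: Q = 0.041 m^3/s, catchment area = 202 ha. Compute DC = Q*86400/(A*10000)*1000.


DC = Q * 86400 / (A * 10000) * 1000
DC = 0.041 * 86400 / (202 * 10000) * 1000
DC = 3542400.0000 / 2020000

1.7537 mm/day


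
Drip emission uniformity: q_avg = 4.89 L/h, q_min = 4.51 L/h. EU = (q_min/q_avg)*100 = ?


EU = (q_min/q_avg)*100 = (4.51/4.89)*100 = 92.2290%

92.2290 %


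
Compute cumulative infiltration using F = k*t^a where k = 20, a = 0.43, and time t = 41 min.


F = k * t^a = 20 * 41^0.43
F = 20 * 4.937386

98.7477 mm


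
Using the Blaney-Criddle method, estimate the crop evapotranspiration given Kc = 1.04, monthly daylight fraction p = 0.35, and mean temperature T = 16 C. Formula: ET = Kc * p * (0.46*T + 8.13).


ET = Kc * p * (0.46*T + 8.13)
ET = 1.04 * 0.35 * (0.46*16 + 8.13)
ET = 1.04 * 0.35 * 15.4900

5.6384 mm/day


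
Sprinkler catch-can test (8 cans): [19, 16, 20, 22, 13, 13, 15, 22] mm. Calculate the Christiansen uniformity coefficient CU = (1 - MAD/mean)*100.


mean = 17.500000 mm
MAD = 3.250000 mm
CU = (1 - 3.250000/17.500000)*100

81.4286 %


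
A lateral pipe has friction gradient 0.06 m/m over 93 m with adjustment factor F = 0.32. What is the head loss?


hf = J * L * F = 0.06 * 93 * 0.32 = 1.7856 m

1.7856 m


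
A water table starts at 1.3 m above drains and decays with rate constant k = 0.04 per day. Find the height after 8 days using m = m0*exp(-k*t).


m = m0 * exp(-k*t)
m = 1.3 * exp(-0.04 * 8)
m = 1.3 * exp(-0.3200)

0.9440 m


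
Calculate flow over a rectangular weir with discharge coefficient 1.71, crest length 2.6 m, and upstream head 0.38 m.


Q = C * L * H^(3/2) = 1.71 * 2.6 * 0.38^1.5 = 1.71 * 2.6 * 0.234248

1.0415 m^3/s


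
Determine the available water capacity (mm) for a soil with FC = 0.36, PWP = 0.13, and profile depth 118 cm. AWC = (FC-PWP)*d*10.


AWC = (FC - PWP) * d * 10
AWC = (0.36 - 0.13) * 118 * 10
AWC = 0.2300 * 118 * 10

271.4000 mm


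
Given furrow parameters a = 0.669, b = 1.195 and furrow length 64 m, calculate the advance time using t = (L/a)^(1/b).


t = (L/a)^(1/b)
t = (64/0.669)^(1/1.195)
t = 95.665172^(1/1.195)

45.4501 min


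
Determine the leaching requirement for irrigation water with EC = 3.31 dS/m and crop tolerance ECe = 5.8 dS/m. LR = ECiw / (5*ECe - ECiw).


LR = ECiw / (5*ECe - ECiw)
LR = 3.31 / (5*5.8 - 3.31)
LR = 3.31 / 25.6900

0.1288


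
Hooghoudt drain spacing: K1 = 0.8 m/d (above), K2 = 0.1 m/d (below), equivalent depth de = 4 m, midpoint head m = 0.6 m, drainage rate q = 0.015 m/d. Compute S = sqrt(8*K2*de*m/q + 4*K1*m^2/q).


S^2 = 8*K2*de*m/q + 4*K1*m^2/q
S^2 = 8*0.1*4*0.6/0.015 + 4*0.8*0.6^2/0.015
S = sqrt(204.8000)

14.3108 m


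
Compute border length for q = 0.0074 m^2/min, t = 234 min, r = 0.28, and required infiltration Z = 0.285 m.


L = q*t/((1+r)*Z)
L = 0.0074*234/((1+0.28)*0.285)
L = 1.7316/0.3648

4.7467 m


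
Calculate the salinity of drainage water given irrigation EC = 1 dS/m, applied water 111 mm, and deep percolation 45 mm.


EC_dw = EC_iw * D_iw / D_dw
EC_dw = 1 * 111 / 45
EC_dw = 111 / 45

2.4667 dS/m


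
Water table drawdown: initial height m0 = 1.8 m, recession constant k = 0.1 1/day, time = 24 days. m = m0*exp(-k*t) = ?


m = m0 * exp(-k*t)
m = 1.8 * exp(-0.1 * 24)
m = 1.8 * exp(-2.4000)

0.1633 m


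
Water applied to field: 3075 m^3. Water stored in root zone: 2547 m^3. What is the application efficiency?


Ea = V_root / V_field * 100 = 2547 / 3075 * 100 = 82.8293%

82.8293 %


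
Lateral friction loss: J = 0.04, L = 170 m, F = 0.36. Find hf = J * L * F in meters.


hf = J * L * F = 0.04 * 170 * 0.36 = 2.4480 m

2.4480 m


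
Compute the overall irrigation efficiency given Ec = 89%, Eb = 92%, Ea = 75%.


Ec = 0.89, Eb = 0.92, Ea = 0.75
E = 0.89 * 0.92 * 0.75 * 100 = 61.4100%

61.4100 %


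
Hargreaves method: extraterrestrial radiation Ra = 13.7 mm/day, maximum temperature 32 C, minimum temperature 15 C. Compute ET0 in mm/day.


Tmean = (Tmax + Tmin)/2 = (32 + 15)/2 = 23.5
ET0 = 0.0023 * 13.7 * (23.5 + 17.8) * sqrt(32 - 15)
ET0 = 0.0023 * 13.7 * 41.3 * 4.123106

5.3657 mm/day


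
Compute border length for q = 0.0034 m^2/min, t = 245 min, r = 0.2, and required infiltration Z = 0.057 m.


L = q*t/((1+r)*Z)
L = 0.0034*245/((1+0.2)*0.057)
L = 0.833/0.0684

12.1784 m


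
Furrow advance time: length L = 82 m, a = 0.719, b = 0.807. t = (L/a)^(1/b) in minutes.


t = (L/a)^(1/b)
t = (82/0.719)^(1/0.807)
t = 114.047288^(1/0.807)

354.0397 min


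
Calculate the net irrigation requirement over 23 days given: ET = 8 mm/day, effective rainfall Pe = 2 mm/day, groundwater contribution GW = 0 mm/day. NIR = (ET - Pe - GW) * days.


Daily deficit = ET - Pe - GW = 8 - 2 - 0 = 6 mm/day
NIR = 6 * 23 = 138 mm

138.0000 mm


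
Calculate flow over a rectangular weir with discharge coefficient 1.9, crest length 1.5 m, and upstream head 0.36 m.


Q = C * L * H^(3/2) = 1.9 * 1.5 * 0.36^1.5 = 1.9 * 1.5 * 0.216000

0.6156 m^3/s


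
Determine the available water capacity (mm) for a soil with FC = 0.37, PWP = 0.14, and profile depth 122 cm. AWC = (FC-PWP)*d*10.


AWC = (FC - PWP) * d * 10
AWC = (0.37 - 0.14) * 122 * 10
AWC = 0.2300 * 122 * 10

280.6000 mm


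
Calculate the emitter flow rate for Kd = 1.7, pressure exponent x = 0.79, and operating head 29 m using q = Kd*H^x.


q = Kd * H^x = 1.7 * 29^0.79 = 1.7 * 14.298630

24.3077 L/h


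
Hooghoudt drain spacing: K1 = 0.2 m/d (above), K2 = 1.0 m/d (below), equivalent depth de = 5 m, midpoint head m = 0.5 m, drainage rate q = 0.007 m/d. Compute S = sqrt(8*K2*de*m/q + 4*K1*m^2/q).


S^2 = 8*K2*de*m/q + 4*K1*m^2/q
S^2 = 8*1.0*5*0.5/0.007 + 4*0.2*0.5^2/0.007
S = sqrt(2885.7143)

53.7188 m


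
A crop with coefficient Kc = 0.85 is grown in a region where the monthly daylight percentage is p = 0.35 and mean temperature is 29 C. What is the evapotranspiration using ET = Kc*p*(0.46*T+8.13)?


ET = Kc * p * (0.46*T + 8.13)
ET = 0.85 * 0.35 * (0.46*29 + 8.13)
ET = 0.85 * 0.35 * 21.4700

6.3873 mm/day


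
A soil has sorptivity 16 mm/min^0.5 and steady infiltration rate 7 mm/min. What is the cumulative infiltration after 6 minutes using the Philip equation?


F = S*sqrt(t) + A*t
F = 16*sqrt(6) + 7*6
F = 16*2.449490 + 42

81.1918 mm


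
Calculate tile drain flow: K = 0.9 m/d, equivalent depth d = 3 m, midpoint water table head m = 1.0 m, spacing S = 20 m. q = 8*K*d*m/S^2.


q = 8*K*d*m/S^2
q = 8*0.9*3*1.0/20^2
q = 21.6000 / 400

0.0540 m/d


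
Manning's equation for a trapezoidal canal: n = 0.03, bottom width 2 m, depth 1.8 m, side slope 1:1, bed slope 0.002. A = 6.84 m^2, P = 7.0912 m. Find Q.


R = A/P = 6.84/7.0912 = 0.964576
Q = (1/0.03) * 6.84 * 0.964576^(2/3) * 0.002^0.5

9.9542 m^3/s


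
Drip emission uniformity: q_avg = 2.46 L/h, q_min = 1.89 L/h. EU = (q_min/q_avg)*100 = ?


EU = (q_min/q_avg)*100 = (1.89/2.46)*100 = 76.8293%

76.8293 %


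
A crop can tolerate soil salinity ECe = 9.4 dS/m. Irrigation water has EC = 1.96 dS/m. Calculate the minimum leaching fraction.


LR = ECiw / (5*ECe - ECiw)
LR = 1.96 / (5*9.4 - 1.96)
LR = 1.96 / 45.0400

0.0435


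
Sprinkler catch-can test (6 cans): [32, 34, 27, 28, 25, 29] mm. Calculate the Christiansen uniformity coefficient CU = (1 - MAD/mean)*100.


mean = 29.166667 mm
MAD = 2.555556 mm
CU = (1 - 2.555556/29.166667)*100

91.2381 %


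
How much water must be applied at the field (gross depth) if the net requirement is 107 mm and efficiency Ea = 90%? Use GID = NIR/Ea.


Ea = 90% = 0.9
GID = NIR / Ea = 107 / 0.9 = 118.8889 mm

118.8889 mm


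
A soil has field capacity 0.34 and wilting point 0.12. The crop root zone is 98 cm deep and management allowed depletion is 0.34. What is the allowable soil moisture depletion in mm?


SMD = (FC - PWP) * d * MAD * 10
SMD = (0.34 - 0.12) * 98 * 0.34 * 10
SMD = 0.2200 * 98 * 0.34 * 10

73.3040 mm


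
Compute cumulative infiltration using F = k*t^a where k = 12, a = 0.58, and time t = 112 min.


F = k * t^a = 12 * 112^0.58
F = 12 * 15.436415

185.2370 mm


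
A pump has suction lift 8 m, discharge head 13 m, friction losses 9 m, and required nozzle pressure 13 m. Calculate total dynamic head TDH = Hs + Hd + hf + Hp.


TDH = Hs + Hd + hf + Hp = 8 + 13 + 9 + 13 = 43

43 m


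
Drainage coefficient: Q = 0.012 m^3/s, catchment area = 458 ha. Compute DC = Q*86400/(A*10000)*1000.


DC = Q * 86400 / (A * 10000) * 1000
DC = 0.012 * 86400 / (458 * 10000) * 1000
DC = 1036800.0000 / 4580000

0.2264 mm/day


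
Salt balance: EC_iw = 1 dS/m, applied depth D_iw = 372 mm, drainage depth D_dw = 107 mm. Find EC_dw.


EC_dw = EC_iw * D_iw / D_dw
EC_dw = 1 * 372 / 107
EC_dw = 372 / 107

3.4766 dS/m


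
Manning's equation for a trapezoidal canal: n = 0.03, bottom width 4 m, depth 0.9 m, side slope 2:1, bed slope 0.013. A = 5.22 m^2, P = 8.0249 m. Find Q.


R = A/P = 5.22/8.0249 = 0.650475
Q = (1/0.03) * 5.22 * 0.650475^(2/3) * 0.013^0.5

14.8939 m^3/s


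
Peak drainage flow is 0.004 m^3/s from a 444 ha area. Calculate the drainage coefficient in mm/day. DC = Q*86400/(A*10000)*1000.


DC = Q * 86400 / (A * 10000) * 1000
DC = 0.004 * 86400 / (444 * 10000) * 1000
DC = 345600.0000 / 4440000

0.0778 mm/day


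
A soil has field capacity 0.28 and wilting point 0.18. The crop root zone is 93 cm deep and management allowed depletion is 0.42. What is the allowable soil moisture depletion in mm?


SMD = (FC - PWP) * d * MAD * 10
SMD = (0.28 - 0.18) * 93 * 0.42 * 10
SMD = 0.1000 * 93 * 0.42 * 10

39.0600 mm


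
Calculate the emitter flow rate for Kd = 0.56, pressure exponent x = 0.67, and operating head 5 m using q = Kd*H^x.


q = Kd * H^x = 0.56 * 5^0.67 = 0.56 * 2.939747

1.6463 L/h


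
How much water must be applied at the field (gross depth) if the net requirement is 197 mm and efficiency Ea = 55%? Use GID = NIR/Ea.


Ea = 55% = 0.55
GID = NIR / Ea = 197 / 0.55 = 358.1818 mm

358.1818 mm


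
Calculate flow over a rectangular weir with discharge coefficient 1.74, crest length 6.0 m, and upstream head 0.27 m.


Q = C * L * H^(3/2) = 1.74 * 6.0 * 0.27^1.5 = 1.74 * 6.0 * 0.140296

1.4647 m^3/s


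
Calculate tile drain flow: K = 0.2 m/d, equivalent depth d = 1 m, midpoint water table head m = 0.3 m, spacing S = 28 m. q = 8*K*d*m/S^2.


q = 8*K*d*m/S^2
q = 8*0.2*1*0.3/28^2
q = 0.4800 / 784

6.1224e-04 m/d


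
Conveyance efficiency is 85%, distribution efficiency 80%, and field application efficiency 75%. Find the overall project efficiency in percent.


Ec = 0.85, Eb = 0.8, Ea = 0.75
E = 0.85 * 0.8 * 0.75 * 100 = 51.0000%

51.0000 %


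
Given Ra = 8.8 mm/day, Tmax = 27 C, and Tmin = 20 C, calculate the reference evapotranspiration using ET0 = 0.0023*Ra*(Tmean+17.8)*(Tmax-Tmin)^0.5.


Tmean = (Tmax + Tmin)/2 = (27 + 20)/2 = 23.5
ET0 = 0.0023 * 8.8 * (23.5 + 17.8) * sqrt(27 - 20)
ET0 = 0.0023 * 8.8 * 41.3 * 2.645751

2.2116 mm/day


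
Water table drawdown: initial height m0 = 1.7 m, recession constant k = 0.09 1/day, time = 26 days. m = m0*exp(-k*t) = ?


m = m0 * exp(-k*t)
m = 1.7 * exp(-0.09 * 26)
m = 1.7 * exp(-2.3400)

0.1638 m


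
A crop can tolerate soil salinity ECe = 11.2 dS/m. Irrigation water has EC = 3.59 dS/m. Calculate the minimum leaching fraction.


LR = ECiw / (5*ECe - ECiw)
LR = 3.59 / (5*11.2 - 3.59)
LR = 3.59 / 52.4100

0.0685


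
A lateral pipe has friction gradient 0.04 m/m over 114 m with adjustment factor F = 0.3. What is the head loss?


hf = J * L * F = 0.04 * 114 * 0.3 = 1.3680 m

1.3680 m


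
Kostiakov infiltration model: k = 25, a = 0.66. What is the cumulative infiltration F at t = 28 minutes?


F = k * t^a = 25 * 28^0.66
F = 25 * 9.018292

225.4573 mm


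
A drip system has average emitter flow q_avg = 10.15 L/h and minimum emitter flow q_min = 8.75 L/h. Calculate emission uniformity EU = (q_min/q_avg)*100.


EU = (q_min/q_avg)*100 = (8.75/10.15)*100 = 86.2069%

86.2069 %


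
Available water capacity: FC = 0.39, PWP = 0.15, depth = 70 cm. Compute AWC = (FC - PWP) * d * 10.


AWC = (FC - PWP) * d * 10
AWC = (0.39 - 0.15) * 70 * 10
AWC = 0.2400 * 70 * 10

168.0000 mm


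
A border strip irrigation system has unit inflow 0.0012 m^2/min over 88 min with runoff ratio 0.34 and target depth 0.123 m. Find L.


L = q*t/((1+r)*Z)
L = 0.0012*88/((1+0.34)*0.123)
L = 0.1056/0.16482

0.6407 m


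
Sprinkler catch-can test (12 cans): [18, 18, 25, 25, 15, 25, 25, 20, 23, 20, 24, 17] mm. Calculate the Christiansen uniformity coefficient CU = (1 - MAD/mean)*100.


mean = 21.250000 mm
MAD = 3.250000 mm
CU = (1 - 3.250000/21.250000)*100

84.7059 %


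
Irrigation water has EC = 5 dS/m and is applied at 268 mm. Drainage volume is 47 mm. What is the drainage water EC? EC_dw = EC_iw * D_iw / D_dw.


EC_dw = EC_iw * D_iw / D_dw
EC_dw = 5 * 268 / 47
EC_dw = 1340 / 47

28.5106 dS/m


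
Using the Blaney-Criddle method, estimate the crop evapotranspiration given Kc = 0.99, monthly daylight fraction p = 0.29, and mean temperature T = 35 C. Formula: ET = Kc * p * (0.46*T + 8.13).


ET = Kc * p * (0.46*T + 8.13)
ET = 0.99 * 0.29 * (0.46*35 + 8.13)
ET = 0.99 * 0.29 * 24.2300

6.9564 mm/day


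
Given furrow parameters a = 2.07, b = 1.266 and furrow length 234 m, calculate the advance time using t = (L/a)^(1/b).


t = (L/a)^(1/b)
t = (234/2.07)^(1/1.266)
t = 113.043478^(1/1.266)

41.8636 min


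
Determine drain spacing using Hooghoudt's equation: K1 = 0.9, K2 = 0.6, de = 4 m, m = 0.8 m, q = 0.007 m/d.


S^2 = 8*K2*de*m/q + 4*K1*m^2/q
S^2 = 8*0.6*4*0.8/0.007 + 4*0.9*0.8^2/0.007
S = sqrt(2523.4286)

50.2337 m


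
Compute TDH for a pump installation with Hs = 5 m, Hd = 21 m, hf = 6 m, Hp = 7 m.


TDH = Hs + Hd + hf + Hp = 5 + 21 + 6 + 7 = 39

39 m


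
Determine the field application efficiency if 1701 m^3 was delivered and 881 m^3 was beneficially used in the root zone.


Ea = V_root / V_field * 100 = 881 / 1701 * 100 = 51.7931%

51.7931 %


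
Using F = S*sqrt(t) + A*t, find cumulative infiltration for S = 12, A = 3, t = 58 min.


F = S*sqrt(t) + A*t
F = 12*sqrt(58) + 3*58
F = 12*7.615773 + 174

265.3893 mm


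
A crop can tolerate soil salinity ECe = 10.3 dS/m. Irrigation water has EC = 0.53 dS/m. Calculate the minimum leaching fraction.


LR = ECiw / (5*ECe - ECiw)
LR = 0.53 / (5*10.3 - 0.53)
LR = 0.53 / 50.9700

0.0104


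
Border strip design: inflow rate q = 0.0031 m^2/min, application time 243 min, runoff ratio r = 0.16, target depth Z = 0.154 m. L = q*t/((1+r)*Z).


L = q*t/((1+r)*Z)
L = 0.0031*243/((1+0.16)*0.154)
L = 0.7533/0.17864

4.2169 m


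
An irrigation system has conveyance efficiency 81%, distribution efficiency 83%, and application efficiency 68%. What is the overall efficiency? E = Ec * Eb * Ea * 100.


Ec = 0.81, Eb = 0.83, Ea = 0.68
E = 0.81 * 0.83 * 0.68 * 100 = 45.7164%

45.7164 %


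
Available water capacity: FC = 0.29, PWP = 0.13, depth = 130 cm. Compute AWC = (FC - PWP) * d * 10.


AWC = (FC - PWP) * d * 10
AWC = (0.29 - 0.13) * 130 * 10
AWC = 0.1600 * 130 * 10

208.0000 mm


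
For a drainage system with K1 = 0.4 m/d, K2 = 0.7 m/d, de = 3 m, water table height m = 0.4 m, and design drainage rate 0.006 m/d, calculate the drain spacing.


S^2 = 8*K2*de*m/q + 4*K1*m^2/q
S^2 = 8*0.7*3*0.4/0.006 + 4*0.4*0.4^2/0.006
S = sqrt(1162.6667)

34.0979 m


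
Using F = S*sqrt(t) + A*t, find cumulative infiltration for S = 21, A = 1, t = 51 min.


F = S*sqrt(t) + A*t
F = 21*sqrt(51) + 1*51
F = 21*7.141428 + 51

200.9700 mm


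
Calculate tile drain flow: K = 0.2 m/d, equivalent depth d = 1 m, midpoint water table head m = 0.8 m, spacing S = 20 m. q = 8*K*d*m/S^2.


q = 8*K*d*m/S^2
q = 8*0.2*1*0.8/20^2
q = 1.2800 / 400

0.0032 m/d


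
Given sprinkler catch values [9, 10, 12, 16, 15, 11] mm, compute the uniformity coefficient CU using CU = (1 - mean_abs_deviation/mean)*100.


mean = 12.166667 mm
MAD = 2.222222 mm
CU = (1 - 2.222222/12.166667)*100

81.7352 %


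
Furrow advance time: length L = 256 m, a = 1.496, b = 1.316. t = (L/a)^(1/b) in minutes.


t = (L/a)^(1/b)
t = (256/1.496)^(1/1.316)
t = 171.122995^(1/1.316)

49.7786 min


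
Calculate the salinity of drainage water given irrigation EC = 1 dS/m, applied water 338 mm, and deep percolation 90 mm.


EC_dw = EC_iw * D_iw / D_dw
EC_dw = 1 * 338 / 90
EC_dw = 338 / 90

3.7556 dS/m


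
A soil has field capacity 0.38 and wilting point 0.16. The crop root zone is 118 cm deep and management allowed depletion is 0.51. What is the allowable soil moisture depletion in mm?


SMD = (FC - PWP) * d * MAD * 10
SMD = (0.38 - 0.16) * 118 * 0.51 * 10
SMD = 0.2200 * 118 * 0.51 * 10

132.3960 mm


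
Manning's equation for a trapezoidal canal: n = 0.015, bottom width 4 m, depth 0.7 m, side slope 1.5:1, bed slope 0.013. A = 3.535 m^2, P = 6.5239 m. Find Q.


R = A/P = 3.535/6.5239 = 0.541854
Q = (1/0.015) * 3.535 * 0.541854^(2/3) * 0.013^0.5

17.8590 m^3/s


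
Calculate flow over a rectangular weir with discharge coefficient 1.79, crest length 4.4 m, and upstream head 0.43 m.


Q = C * L * H^(3/2) = 1.79 * 4.4 * 0.43^1.5 = 1.79 * 4.4 * 0.281970

2.2208 m^3/s


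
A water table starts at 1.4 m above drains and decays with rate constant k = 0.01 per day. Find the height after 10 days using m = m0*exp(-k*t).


m = m0 * exp(-k*t)
m = 1.4 * exp(-0.01 * 10)
m = 1.4 * exp(-0.1000)

1.2668 m


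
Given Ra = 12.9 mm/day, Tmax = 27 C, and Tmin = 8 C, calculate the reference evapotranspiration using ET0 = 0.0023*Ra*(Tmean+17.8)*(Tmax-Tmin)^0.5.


Tmean = (Tmax + Tmin)/2 = (27 + 8)/2 = 17.5
ET0 = 0.0023 * 12.9 * (17.5 + 17.8) * sqrt(27 - 8)
ET0 = 0.0023 * 12.9 * 35.3 * 4.358899

4.5653 mm/day


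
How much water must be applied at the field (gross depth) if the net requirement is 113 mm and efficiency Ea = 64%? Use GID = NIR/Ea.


Ea = 64% = 0.64
GID = NIR / Ea = 113 / 0.64 = 176.5625 mm

176.5625 mm


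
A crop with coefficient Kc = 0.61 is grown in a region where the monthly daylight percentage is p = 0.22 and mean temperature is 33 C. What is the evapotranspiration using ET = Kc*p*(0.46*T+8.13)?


ET = Kc * p * (0.46*T + 8.13)
ET = 0.61 * 0.22 * (0.46*33 + 8.13)
ET = 0.61 * 0.22 * 23.3100

3.1282 mm/day


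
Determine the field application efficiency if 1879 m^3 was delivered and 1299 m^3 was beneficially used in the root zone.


Ea = V_root / V_field * 100 = 1299 / 1879 * 100 = 69.1325%

69.1325 %


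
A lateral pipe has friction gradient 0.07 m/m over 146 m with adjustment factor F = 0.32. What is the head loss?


hf = J * L * F = 0.07 * 146 * 0.32 = 3.2704 m

3.2704 m


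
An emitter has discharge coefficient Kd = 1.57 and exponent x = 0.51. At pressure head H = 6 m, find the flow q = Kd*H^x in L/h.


q = Kd * H^x = 1.57 * 6^0.51 = 1.57 * 2.493774

3.9152 L/h


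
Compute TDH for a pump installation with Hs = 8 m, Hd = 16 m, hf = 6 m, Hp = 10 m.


TDH = Hs + Hd + hf + Hp = 8 + 16 + 6 + 10 = 40

40 m


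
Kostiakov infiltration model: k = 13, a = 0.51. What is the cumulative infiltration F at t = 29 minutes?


F = k * t^a = 13 * 29^0.51
F = 13 * 5.569587

72.4046 mm


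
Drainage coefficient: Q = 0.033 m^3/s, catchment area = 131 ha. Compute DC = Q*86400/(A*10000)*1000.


DC = Q * 86400 / (A * 10000) * 1000
DC = 0.033 * 86400 / (131 * 10000) * 1000
DC = 2851200.0000 / 1310000

2.1765 mm/day


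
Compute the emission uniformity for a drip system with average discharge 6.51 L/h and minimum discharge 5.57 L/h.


EU = (q_min/q_avg)*100 = (5.57/6.51)*100 = 85.5607%

85.5607 %


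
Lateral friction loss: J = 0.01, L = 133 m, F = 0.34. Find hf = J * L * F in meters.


hf = J * L * F = 0.01 * 133 * 0.34 = 0.4522 m

0.4522 m


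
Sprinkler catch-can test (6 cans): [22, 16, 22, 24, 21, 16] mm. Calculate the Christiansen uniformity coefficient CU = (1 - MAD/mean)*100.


mean = 20.166667 mm
MAD = 2.777778 mm
CU = (1 - 2.777778/20.166667)*100

86.2259 %


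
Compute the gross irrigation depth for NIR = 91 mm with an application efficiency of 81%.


Ea = 81% = 0.81
GID = NIR / Ea = 91 / 0.81 = 112.3457 mm

112.3457 mm


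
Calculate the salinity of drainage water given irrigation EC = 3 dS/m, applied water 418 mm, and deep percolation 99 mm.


EC_dw = EC_iw * D_iw / D_dw
EC_dw = 3 * 418 / 99
EC_dw = 1254 / 99

12.6667 dS/m


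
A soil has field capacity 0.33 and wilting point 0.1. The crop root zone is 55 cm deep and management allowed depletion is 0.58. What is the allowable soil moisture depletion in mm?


SMD = (FC - PWP) * d * MAD * 10
SMD = (0.33 - 0.1) * 55 * 0.58 * 10
SMD = 0.2300 * 55 * 0.58 * 10

73.3700 mm


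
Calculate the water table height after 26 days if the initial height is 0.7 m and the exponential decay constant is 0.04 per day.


m = m0 * exp(-k*t)
m = 0.7 * exp(-0.04 * 26)
m = 0.7 * exp(-1.0400)

0.2474 m


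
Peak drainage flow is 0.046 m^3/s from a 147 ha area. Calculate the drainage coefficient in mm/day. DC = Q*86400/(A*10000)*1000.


DC = Q * 86400 / (A * 10000) * 1000
DC = 0.046 * 86400 / (147 * 10000) * 1000
DC = 3974400.0000 / 1470000

2.7037 mm/day


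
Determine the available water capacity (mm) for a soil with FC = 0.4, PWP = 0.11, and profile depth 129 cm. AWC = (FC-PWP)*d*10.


AWC = (FC - PWP) * d * 10
AWC = (0.4 - 0.11) * 129 * 10
AWC = 0.2900 * 129 * 10

374.1000 mm


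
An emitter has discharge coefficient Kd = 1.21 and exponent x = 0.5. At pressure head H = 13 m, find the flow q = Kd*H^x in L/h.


q = Kd * H^x = 1.21 * 13^0.5 = 1.21 * 3.605551

4.3627 L/h


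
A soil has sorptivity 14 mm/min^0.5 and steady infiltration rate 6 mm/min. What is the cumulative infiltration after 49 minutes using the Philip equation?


F = S*sqrt(t) + A*t
F = 14*sqrt(49) + 6*49
F = 14*7.000000 + 294

392.0000 mm


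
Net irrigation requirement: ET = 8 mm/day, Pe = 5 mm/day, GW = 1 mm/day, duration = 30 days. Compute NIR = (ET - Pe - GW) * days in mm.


Daily deficit = ET - Pe - GW = 8 - 5 - 1 = 2 mm/day
NIR = 2 * 30 = 60 mm

60.0000 mm


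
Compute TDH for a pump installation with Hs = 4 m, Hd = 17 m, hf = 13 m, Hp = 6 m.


TDH = Hs + Hd + hf + Hp = 4 + 17 + 13 + 6 = 40

40 m


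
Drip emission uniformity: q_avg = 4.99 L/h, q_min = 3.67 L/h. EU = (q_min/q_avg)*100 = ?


EU = (q_min/q_avg)*100 = (3.67/4.99)*100 = 73.5471%

73.5471 %


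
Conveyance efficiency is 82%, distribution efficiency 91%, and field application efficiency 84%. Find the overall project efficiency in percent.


Ec = 0.82, Eb = 0.91, Ea = 0.84
E = 0.82 * 0.91 * 0.84 * 100 = 62.6808%

62.6808 %


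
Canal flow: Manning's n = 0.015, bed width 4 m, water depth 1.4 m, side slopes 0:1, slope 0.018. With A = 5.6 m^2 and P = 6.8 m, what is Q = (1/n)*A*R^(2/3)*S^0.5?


R = A/P = 5.6/6.8 = 0.823529
Q = (1/0.015) * 5.6 * 0.823529^(2/3) * 0.018^0.5

44.0067 m^3/s


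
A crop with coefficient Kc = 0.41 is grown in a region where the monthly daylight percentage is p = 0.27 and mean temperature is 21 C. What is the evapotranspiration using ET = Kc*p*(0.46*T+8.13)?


ET = Kc * p * (0.46*T + 8.13)
ET = 0.41 * 0.27 * (0.46*21 + 8.13)
ET = 0.41 * 0.27 * 17.7900

1.9694 mm/day


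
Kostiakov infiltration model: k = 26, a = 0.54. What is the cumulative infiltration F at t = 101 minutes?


F = k * t^a = 26 * 101^0.54
F = 26 * 12.087418

314.2729 mm


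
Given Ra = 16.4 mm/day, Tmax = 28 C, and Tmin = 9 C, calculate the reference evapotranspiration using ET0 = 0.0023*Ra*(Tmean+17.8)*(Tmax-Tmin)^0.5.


Tmean = (Tmax + Tmin)/2 = (28 + 9)/2 = 18.5
ET0 = 0.0023 * 16.4 * (18.5 + 17.8) * sqrt(28 - 9)
ET0 = 0.0023 * 16.4 * 36.3 * 4.358899

5.9684 mm/day


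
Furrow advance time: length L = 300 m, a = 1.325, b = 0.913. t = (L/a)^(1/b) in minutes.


t = (L/a)^(1/b)
t = (300/1.325)^(1/0.913)
t = 226.415094^(1/0.913)

379.5814 min


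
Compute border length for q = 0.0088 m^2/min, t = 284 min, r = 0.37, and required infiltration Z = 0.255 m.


L = q*t/((1+r)*Z)
L = 0.0088*284/((1+0.37)*0.255)
L = 2.4992/0.34935

7.1539 m


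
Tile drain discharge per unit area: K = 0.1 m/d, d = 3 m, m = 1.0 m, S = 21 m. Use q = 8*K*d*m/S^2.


q = 8*K*d*m/S^2
q = 8*0.1*3*1.0/21^2
q = 2.4000 / 441

0.0054 m/d


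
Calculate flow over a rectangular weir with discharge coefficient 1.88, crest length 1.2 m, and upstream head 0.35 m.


Q = C * L * H^(3/2) = 1.88 * 1.2 * 0.35^1.5 = 1.88 * 1.2 * 0.207063

0.4671 m^3/s


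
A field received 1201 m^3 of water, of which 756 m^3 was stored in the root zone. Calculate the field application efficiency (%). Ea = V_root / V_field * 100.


Ea = V_root / V_field * 100 = 756 / 1201 * 100 = 62.9475%

62.9475 %


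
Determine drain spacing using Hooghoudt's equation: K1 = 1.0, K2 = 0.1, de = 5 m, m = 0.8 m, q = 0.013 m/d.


S^2 = 8*K2*de*m/q + 4*K1*m^2/q
S^2 = 8*0.1*5*0.8/0.013 + 4*1.0*0.8^2/0.013
S = sqrt(443.0769)

21.0494 m


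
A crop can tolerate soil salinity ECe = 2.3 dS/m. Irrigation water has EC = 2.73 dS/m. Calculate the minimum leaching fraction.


LR = ECiw / (5*ECe - ECiw)
LR = 2.73 / (5*2.3 - 2.73)
LR = 2.73 / 8.7700

0.3113


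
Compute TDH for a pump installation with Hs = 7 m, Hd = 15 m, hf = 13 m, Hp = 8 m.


TDH = Hs + Hd + hf + Hp = 7 + 15 + 13 + 8 = 43

43 m


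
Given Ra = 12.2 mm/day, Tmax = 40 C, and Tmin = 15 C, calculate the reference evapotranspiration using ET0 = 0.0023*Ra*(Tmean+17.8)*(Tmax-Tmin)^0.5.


Tmean = (Tmax + Tmin)/2 = (40 + 15)/2 = 27.5
ET0 = 0.0023 * 12.2 * (27.5 + 17.8) * sqrt(40 - 15)
ET0 = 0.0023 * 12.2 * 45.3 * 5.000000

6.3556 mm/day


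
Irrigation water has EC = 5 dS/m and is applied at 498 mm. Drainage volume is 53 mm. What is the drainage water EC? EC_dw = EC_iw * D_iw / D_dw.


EC_dw = EC_iw * D_iw / D_dw
EC_dw = 5 * 498 / 53
EC_dw = 2490 / 53

46.9811 dS/m


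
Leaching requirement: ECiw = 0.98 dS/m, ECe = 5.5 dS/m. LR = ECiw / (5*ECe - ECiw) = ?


LR = ECiw / (5*ECe - ECiw)
LR = 0.98 / (5*5.5 - 0.98)
LR = 0.98 / 26.5200

0.0370


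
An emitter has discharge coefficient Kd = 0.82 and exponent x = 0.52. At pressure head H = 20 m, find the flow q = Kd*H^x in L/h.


q = Kd * H^x = 0.82 * 20^0.52 = 0.82 * 4.748272

3.8936 L/h


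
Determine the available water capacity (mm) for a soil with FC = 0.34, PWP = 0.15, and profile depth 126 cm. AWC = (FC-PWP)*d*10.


AWC = (FC - PWP) * d * 10
AWC = (0.34 - 0.15) * 126 * 10
AWC = 0.1900 * 126 * 10

239.4000 mm


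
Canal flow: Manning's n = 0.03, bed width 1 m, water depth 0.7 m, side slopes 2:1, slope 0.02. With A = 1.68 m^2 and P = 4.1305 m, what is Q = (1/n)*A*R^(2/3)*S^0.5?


R = A/P = 1.68/4.1305 = 0.406730
Q = (1/0.03) * 1.68 * 0.406730^(2/3) * 0.02^0.5

4.3475 m^3/s


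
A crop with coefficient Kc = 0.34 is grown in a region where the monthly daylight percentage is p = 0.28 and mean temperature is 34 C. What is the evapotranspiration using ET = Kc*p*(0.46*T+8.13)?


ET = Kc * p * (0.46*T + 8.13)
ET = 0.34 * 0.28 * (0.46*34 + 8.13)
ET = 0.34 * 0.28 * 23.7700

2.2629 mm/day


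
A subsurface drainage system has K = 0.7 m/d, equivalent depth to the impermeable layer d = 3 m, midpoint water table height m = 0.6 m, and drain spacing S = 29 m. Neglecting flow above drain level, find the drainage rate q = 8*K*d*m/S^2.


q = 8*K*d*m/S^2
q = 8*0.7*3*0.6/29^2
q = 10.0800 / 841

0.0120 m/d


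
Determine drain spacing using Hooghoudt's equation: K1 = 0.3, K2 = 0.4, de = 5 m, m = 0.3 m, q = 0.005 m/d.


S^2 = 8*K2*de*m/q + 4*K1*m^2/q
S^2 = 8*0.4*5*0.3/0.005 + 4*0.3*0.3^2/0.005
S = sqrt(981.6000)

31.3305 m


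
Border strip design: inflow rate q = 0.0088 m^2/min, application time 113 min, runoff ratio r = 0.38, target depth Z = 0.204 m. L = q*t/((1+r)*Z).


L = q*t/((1+r)*Z)
L = 0.0088*113/((1+0.38)*0.204)
L = 0.9944/0.28152

3.5323 m


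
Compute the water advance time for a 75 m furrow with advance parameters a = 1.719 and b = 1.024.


t = (L/a)^(1/b)
t = (75/1.719)^(1/1.024)
t = 43.630017^(1/1.024)

39.9349 min


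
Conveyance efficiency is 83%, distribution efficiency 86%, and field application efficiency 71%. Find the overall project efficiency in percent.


Ec = 0.83, Eb = 0.86, Ea = 0.71
E = 0.83 * 0.86 * 0.71 * 100 = 50.6798%

50.6798 %


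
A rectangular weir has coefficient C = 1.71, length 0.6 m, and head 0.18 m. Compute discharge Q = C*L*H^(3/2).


Q = C * L * H^(3/2) = 1.71 * 0.6 * 0.18^1.5 = 1.71 * 0.6 * 0.076368

0.0784 m^3/s


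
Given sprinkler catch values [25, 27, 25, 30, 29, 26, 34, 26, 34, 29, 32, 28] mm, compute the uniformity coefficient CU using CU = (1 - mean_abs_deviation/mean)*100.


mean = 28.750000 mm
MAD = 2.583333 mm
CU = (1 - 2.583333/28.750000)*100

91.0145 %


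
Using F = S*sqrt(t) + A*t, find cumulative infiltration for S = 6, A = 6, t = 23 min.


F = S*sqrt(t) + A*t
F = 6*sqrt(23) + 6*23
F = 6*4.795832 + 138

166.7750 mm


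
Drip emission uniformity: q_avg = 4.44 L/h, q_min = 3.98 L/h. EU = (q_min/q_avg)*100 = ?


EU = (q_min/q_avg)*100 = (3.98/4.44)*100 = 89.6396%

89.6396 %


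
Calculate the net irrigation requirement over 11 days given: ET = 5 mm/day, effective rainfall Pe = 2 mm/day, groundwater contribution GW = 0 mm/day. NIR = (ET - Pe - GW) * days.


Daily deficit = ET - Pe - GW = 5 - 2 - 0 = 3 mm/day
NIR = 3 * 11 = 33 mm

33.0000 mm


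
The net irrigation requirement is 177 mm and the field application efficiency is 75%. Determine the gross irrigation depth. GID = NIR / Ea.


Ea = 75% = 0.75
GID = NIR / Ea = 177 / 0.75 = 236.0000 mm

236.0000 mm


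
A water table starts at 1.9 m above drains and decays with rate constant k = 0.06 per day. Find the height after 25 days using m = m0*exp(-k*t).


m = m0 * exp(-k*t)
m = 1.9 * exp(-0.06 * 25)
m = 1.9 * exp(-1.5000)

0.4239 m


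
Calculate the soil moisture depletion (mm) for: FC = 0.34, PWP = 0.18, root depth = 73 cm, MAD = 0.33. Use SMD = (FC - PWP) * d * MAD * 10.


SMD = (FC - PWP) * d * MAD * 10
SMD = (0.34 - 0.18) * 73 * 0.33 * 10
SMD = 0.1600 * 73 * 0.33 * 10

38.5440 mm


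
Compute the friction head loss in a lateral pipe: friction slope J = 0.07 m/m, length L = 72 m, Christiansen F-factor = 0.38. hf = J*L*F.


hf = J * L * F = 0.07 * 72 * 0.38 = 1.9152 m

1.9152 m
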